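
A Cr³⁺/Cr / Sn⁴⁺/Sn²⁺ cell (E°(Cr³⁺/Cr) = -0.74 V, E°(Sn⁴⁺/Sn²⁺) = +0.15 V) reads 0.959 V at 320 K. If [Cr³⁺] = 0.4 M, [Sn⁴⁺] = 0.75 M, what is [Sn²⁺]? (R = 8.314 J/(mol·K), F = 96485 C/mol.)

0.0093 M

From the Nernst equation, ln Q = nF(E° − E)/RT = 6×96485×(0.89 − 0.959)/(8.314×320) = -15.014, so Q = 3.02 × 10^-7.
With Q = [Cr³⁺]^2·[Sn²⁺]^3/[Sn⁴⁺]^3 and the known concentrations, [Sn²⁺]^3 in the numerator gives [Sn²⁺] = 0.0093 M.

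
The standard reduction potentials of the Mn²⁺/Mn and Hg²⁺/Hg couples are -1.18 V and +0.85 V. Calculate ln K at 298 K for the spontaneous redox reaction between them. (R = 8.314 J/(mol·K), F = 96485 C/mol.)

ln K = 158.1

E°_cell = +0.85 − (-1.18) = 2.03 V, with n = 2 electrons transferred.
At equilibrium E = 0, so the Nernst equation gives ln K = nFE°/RT = (2)(96485)(2.03)/((8.314)(298)) = 158.11.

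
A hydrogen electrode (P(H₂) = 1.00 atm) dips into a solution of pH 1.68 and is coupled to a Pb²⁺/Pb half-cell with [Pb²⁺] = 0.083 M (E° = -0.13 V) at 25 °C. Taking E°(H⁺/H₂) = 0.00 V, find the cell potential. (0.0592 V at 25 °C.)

The hydrogen couple is the cathode, so E°_cell = 0.13 V; n = 2.
[H⁺] = 10^(−1.68) = 0.021 M, and Q = [Pb²⁺]·P(H₂) / [H⁺]^2 = 190.
E = E° − (0.0592/2) log Q = 0.13 − (0.0592/2)(2.279) = 0.063 V.

0.063 V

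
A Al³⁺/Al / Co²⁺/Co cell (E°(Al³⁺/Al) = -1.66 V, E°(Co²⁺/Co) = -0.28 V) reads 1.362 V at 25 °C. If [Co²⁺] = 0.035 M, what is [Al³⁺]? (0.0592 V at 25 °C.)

0.053 M

From the Nernst equation, log Q = n(E° − E)/0.0592 = 6(1.38 − 1.362)/0.0592 = 1.824, so Q = 66.7.
With Q = [Al³⁺]^2/[Co²⁺]^3 and the known concentrations, [Al³⁺]^2 in the numerator gives [Al³⁺] = 0.053 M.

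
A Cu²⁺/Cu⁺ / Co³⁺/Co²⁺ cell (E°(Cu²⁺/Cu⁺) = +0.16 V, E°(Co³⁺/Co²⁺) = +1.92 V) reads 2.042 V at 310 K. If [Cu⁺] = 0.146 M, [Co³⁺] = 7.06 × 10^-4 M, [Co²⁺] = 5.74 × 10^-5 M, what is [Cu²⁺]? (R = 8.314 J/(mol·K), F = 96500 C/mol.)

From the Nernst equation, ln Q = nF(E° − E)/RT = 1×96500×(1.76 − 2.042)/(8.314×310) = -10.559, so Q = 2.6 × 10^-5.
With Q = [Cu²⁺]·[Co²⁺]/([Cu⁺]·[Co³⁺]) and the known concentrations, [Cu²⁺] in the numerator gives [Cu²⁺] = 4.7 × 10^-5 M.

4.7 × 10^-5 M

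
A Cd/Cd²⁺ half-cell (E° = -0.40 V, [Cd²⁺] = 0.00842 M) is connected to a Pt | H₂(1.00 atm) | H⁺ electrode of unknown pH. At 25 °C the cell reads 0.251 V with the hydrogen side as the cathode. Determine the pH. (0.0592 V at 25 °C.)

pH = 3.55

E°_cell = 0.40 V and n = 2.
log Q = n(E° − E)/0.0592 = 2×(0.40 − 0.251)/0.0592 = 5.034.
With Q = [Cd²⁺]·P(H₂) / [H⁺]^2, solving for [H⁺] gives log[H⁺] = -3.554, so pH = 3.55.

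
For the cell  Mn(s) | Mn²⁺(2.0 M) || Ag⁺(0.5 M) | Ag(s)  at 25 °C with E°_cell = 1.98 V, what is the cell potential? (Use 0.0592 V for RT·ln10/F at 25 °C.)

1.95 V

Balancing electrons gives n = 2; the reaction quotient is Q = [Mn²⁺]/[Ag⁺]^2 = 8.00.
At 25 °C, E = E° − (0.0592/n) log Q = 1.98 − (0.0592/2)(0.903) = 1.980 − 0.027 = 1.953 V.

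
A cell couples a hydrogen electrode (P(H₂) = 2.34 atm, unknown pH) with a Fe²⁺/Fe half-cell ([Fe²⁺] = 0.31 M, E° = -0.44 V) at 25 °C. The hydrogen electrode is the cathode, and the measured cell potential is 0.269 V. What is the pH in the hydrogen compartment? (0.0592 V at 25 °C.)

pH = 2.96

E°_cell = 0.44 V and n = 2.
log Q = n(E° − E)/0.0592 = 2×(0.44 − 0.269)/0.0592 = 5.777.
With Q = [Fe²⁺]·P(H₂) / [H⁺]^2, solving for [H⁺] gives log[H⁺] = -2.958, so pH = 2.96.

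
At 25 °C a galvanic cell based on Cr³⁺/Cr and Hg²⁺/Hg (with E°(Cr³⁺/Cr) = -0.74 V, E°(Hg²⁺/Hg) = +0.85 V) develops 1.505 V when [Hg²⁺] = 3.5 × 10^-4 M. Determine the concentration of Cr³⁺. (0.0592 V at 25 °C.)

From the Nernst equation, log Q = n(E° − E)/0.0592 = 6(1.59 − 1.505)/0.0592 = 8.615, so Q = 4.12 × 10^8.
With Q = [Cr³⁺]^2/[Hg²⁺]^3 and the known concentrations, [Cr³⁺]^2 in the numerator gives [Cr³⁺] = 0.13 M.

0.13 M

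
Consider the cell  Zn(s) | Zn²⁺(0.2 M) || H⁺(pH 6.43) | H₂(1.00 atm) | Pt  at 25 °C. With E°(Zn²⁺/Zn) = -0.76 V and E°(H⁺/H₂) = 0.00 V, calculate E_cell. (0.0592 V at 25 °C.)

The hydrogen couple is the cathode, so E°_cell = 0.76 V; n = 2.
[H⁺] = 10^(−6.43) = 3.7 × 10^-7 M, and Q = [Zn²⁺]·P(H₂) / [H⁺]^2 = 1.45 × 10^12.
E = E° − (0.0592/2) log Q = 0.76 − (0.0592/2)(12.161) = 0.400 V.

0.40 V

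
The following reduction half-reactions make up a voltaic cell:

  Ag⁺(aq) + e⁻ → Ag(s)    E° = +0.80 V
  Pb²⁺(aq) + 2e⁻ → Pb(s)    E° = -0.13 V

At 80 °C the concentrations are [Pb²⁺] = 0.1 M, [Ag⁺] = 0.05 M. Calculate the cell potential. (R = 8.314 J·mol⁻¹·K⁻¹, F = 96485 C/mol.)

0.874 V

The Ag⁺/Ag couple has the higher reduction potential and acts as the cathode, so E°_cell = +0.80 − (-0.13) = 0.93 V.
Balancing electrons gives n = 2; the reaction quotient is Q = [Pb²⁺]/[Ag⁺]^2 = 40.0.
E = E° − (RT/nF) ln Q = 0.93 − (8.314×353)/(2×96485) × (3.689) = 0.930 − 0.056 = 0.874 V.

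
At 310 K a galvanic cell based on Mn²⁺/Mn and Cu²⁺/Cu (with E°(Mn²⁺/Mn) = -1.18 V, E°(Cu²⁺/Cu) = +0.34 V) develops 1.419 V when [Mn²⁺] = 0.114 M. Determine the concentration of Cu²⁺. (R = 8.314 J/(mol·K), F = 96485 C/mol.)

From the Nernst equation, ln Q = nF(E° − E)/RT = 2×96485×(1.52 − 1.419)/(8.314×310) = 7.562, so Q = 1920.
With Q = [Mn²⁺]/[Cu²⁺] and the known concentrations, [Cu²⁺] in the denominator gives [Cu²⁺] = 5.9 × 10^-5 M.

5.9 × 10^-5 M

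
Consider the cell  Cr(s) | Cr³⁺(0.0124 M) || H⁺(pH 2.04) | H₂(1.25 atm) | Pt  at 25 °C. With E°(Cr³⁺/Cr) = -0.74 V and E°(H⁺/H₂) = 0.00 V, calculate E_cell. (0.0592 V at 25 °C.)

The hydrogen couple is the cathode, so E°_cell = 0.74 V; n = 6.
[H⁺] = 10^(−2.04) = 0.0091 M, and Q = [Cr³⁺]^2·P(H₂)^3 / [H⁺]^6 = 5.22 × 10^8.
E = E° − (0.0592/6) log Q = 0.74 − (0.0592/6)(8.718) = 0.654 V.

0.65 V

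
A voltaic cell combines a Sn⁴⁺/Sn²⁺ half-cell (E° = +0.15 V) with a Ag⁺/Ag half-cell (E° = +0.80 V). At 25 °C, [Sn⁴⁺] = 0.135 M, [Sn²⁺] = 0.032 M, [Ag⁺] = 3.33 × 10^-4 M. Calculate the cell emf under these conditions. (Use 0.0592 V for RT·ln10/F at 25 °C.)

0.426 V

The Ag⁺/Ag couple has the higher reduction potential and acts as the cathode, so E°_cell = +0.80 − (+0.15) = 0.65 V.
Balancing electrons gives n = 2; the reaction quotient is Q = [Sn⁴⁺]/([Sn²⁺]·[Ag⁺]^2) = 3.8 × 10^7.
At 25 °C, E = E° − (0.0592/n) log Q = 0.65 − (0.0592/2)(7.580) = 0.650 − 0.224 = 0.426 V.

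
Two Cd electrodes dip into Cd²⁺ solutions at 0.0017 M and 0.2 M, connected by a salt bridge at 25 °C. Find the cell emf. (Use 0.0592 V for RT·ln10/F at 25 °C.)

0.061 V

Both half-cells are Cd²⁺/Cd, so E°_cell = 0. The concentrated side is the cathode; the cell reaction moves Cd²⁺ from high to low concentration with n = 2.
Q = [Cd²⁺]_dilute/[Cd²⁺]_conc = 0.0017/0.2 = 0.00850.
E = 0 − (0.0592/2) log Q = −(0.0592/2)(-2.071) = 0.0613 V.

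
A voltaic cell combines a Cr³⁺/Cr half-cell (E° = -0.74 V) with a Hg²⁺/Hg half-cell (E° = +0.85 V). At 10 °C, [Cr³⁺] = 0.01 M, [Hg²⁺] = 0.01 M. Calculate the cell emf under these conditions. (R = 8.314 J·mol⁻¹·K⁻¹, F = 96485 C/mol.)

1.57 V

The Hg²⁺/Hg couple has the higher reduction potential and acts as the cathode, so E°_cell = +0.85 − (-0.74) = 1.59 V.
Balancing electrons gives n = 6; the reaction quotient is Q = [Cr³⁺]^2/[Hg²⁺]^3 = 100.
E = E° − (RT/nF) ln Q = 1.59 − (8.314×283)/(6×96485) × (4.605) = 1.590 − 0.019 = 1.571 V.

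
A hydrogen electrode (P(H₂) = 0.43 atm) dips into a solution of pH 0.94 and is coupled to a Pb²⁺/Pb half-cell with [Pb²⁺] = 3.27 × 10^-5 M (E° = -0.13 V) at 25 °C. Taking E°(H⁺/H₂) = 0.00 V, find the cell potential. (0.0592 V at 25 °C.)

0.22 V

The hydrogen couple is the cathode, so E°_cell = 0.13 V; n = 2.
[H⁺] = 10^(−0.94) = 0.11 M, and Q = [Pb²⁺]·P(H₂) / [H⁺]^2 = 0.00107.
E = E° − (0.0592/2) log Q = 0.13 − (0.0592/2)(-2.972) = 0.218 V.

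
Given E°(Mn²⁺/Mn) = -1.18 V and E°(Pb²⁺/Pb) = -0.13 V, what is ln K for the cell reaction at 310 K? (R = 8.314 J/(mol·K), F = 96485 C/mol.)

E°_cell = -0.13 − (-1.18) = 1.05 V, with n = 2 electrons transferred.
At equilibrium E = 0, so the Nernst equation gives ln K = nFE°/RT = (2)(96485)(1.05)/((8.314)(310)) = 78.62.

ln K = 78.6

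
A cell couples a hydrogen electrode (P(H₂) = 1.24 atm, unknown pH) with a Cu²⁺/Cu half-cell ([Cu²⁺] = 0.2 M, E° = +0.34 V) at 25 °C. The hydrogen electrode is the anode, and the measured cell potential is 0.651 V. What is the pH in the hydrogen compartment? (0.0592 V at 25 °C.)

pH = 5.56

E°_cell = 0.34 V and n = 2.
log Q = n(E° − E)/0.0592 = 2×(0.34 − 0.651)/0.0592 = -10.507.
With Q = [H⁺]^2 / ([Cu²⁺]·P(H₂)), solving for [H⁺] gives log[H⁺] = -5.556, so pH = 5.56.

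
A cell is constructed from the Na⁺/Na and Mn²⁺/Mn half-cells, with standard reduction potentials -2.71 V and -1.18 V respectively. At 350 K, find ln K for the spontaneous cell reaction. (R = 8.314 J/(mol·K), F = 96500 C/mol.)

ln K = 101.5

E°_cell = -1.18 − (-2.71) = 1.53 V, with n = 2 electrons transferred.
At equilibrium E = 0, so the Nernst equation gives ln K = nFE°/RT = (2)(96500)(1.53)/((8.314)(350)) = 101.48.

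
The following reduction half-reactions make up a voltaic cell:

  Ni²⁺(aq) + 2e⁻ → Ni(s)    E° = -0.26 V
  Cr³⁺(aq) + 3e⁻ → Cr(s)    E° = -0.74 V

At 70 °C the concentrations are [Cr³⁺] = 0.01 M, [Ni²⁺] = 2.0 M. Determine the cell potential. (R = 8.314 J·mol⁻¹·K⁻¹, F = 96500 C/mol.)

The Ni²⁺/Ni couple has the higher reduction potential and acts as the cathode, so E°_cell = -0.26 − (-0.74) = 0.48 V.
Balancing electrons gives n = 6; the reaction quotient is Q = [Cr³⁺]^2/[Ni²⁺]^3 = 1.25 × 10^-5.
E = E° − (RT/nF) ln Q = 0.48 − (8.314×343)/(6×96500) × (-11.290) = 0.480 + 0.056 = 0.536 V.

0.536 V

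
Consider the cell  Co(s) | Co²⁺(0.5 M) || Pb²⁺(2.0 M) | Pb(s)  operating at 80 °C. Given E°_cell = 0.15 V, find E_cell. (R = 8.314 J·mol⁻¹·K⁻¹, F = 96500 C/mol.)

0.171 V

Balancing electrons gives n = 2; the reaction quotient is Q = [Co²⁺]/[Pb²⁺] = 0.250.
E = E° − (RT/nF) ln Q = 0.15 − (8.314×353)/(2×96500) × (-1.386) = 0.150 + 0.021 = 0.171 V.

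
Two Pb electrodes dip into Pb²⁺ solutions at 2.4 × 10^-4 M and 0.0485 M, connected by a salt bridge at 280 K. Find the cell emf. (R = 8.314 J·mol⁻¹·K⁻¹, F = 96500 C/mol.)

Both half-cells are Pb²⁺/Pb, so E°_cell = 0. The concentrated side is the cathode; the cell reaction moves Pb²⁺ from high to low concentration with n = 2.
Q = [Pb²⁺]_dilute/[Pb²⁺]_conc = 2.4 × 10^-4/0.0485 = 0.00495.
E = 0 − (RT/nF) ln Q = −((8.314×280)/(2×96500))(-5.309) = 0.0640 V.

0.064 V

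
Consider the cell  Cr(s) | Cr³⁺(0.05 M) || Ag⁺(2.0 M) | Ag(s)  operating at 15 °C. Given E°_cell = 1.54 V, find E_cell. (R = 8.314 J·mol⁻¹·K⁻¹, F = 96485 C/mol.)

Balancing electrons gives n = 3; the reaction quotient is Q = [Cr³⁺]/[Ag⁺]^3 = 0.00625.
E = E° − (RT/nF) ln Q = 1.54 − (8.314×288)/(3×96485) × (-5.075) = 1.540 + 0.042 = 1.582 V.

1.58 V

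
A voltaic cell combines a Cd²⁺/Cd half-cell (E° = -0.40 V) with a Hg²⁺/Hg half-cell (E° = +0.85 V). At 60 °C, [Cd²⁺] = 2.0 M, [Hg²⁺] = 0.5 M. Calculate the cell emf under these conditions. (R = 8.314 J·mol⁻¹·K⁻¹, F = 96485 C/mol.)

1.23 V

The Hg²⁺/Hg couple has the higher reduction potential and acts as the cathode, so E°_cell = +0.85 − (-0.40) = 1.25 V.
Balancing electrons gives n = 2; the reaction quotient is Q = [Cd²⁺]/[Hg²⁺] = 4.00.
E = E° − (RT/nF) ln Q = 1.25 − (8.314×333)/(2×96485) × (1.386) = 1.250 − 0.020 = 1.230 V.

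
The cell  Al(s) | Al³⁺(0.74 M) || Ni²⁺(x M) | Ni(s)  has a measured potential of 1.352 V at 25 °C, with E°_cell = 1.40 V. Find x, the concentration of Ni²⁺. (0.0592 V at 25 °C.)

0.02 M

From the Nernst equation, log Q = n(E° − E)/0.0592 = 6(1.40 − 1.352)/0.0592 = 4.865, so Q = 7.33 × 10^4.
With Q = [Al³⁺]^2/[Ni²⁺]^3 and the known concentrations, [Ni²⁺]^3 in the denominator gives [Ni²⁺] = 0.02 M.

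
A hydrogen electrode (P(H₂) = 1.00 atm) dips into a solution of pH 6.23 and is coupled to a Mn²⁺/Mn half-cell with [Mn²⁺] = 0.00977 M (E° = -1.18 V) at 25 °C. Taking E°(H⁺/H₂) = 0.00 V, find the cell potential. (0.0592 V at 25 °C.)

The hydrogen couple is the cathode, so E°_cell = 1.18 V; n = 2.
[H⁺] = 10^(−6.23) = 5.9 × 10^-7 M, and Q = [Mn²⁺]·P(H₂) / [H⁺]^2 = 2.82 × 10^10.
E = E° − (0.0592/2) log Q = 1.18 − (0.0592/2)(10.450) = 0.871 V.

0.87 V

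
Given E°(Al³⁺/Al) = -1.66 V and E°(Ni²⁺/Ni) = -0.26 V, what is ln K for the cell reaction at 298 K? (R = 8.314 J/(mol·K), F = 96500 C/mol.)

ln K = 327.2

E°_cell = -0.26 − (-1.66) = 1.40 V, with n = 6 electrons transferred.
At equilibrium E = 0, so the Nernst equation gives ln K = nFE°/RT = (6)(96500)(1.40)/((8.314)(298)) = 327.18.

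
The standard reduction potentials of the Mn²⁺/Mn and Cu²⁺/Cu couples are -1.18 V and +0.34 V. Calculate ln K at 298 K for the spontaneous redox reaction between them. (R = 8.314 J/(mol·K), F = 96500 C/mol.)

ln K = 118.4

E°_cell = +0.34 − (-1.18) = 1.52 V, with n = 2 electrons transferred.
At equilibrium E = 0, so the Nernst equation gives ln K = nFE°/RT = (2)(96500)(1.52)/((8.314)(298)) = 118.41.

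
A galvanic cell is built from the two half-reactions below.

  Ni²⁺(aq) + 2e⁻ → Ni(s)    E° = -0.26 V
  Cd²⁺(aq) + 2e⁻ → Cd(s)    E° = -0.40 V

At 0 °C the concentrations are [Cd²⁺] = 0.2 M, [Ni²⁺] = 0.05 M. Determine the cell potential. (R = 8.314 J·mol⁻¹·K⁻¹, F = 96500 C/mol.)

The Ni²⁺/Ni couple has the higher reduction potential and acts as the cathode, so E°_cell = -0.26 − (-0.40) = 0.14 V.
Balancing electrons gives n = 2; the reaction quotient is Q = [Cd²⁺]/[Ni²⁺] = 4.00.
E = E° − (RT/nF) ln Q = 0.14 − (8.314×273)/(2×96500) × (1.386) = 0.140 − 0.016 = 0.124 V.

0.124 V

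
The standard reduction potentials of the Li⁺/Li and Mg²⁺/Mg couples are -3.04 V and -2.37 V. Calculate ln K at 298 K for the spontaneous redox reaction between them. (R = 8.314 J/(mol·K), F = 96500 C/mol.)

ln K = 52.2

E°_cell = -2.37 − (-3.04) = 0.67 V, with n = 2 electrons transferred.
At equilibrium E = 0, so the Nernst equation gives ln K = nFE°/RT = (2)(96500)(0.67)/((8.314)(298)) = 52.19.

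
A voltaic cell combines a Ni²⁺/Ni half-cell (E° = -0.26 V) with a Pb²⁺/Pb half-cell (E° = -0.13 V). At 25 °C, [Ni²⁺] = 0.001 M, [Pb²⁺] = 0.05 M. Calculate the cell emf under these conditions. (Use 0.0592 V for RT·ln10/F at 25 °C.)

0.180 V

The Pb²⁺/Pb couple has the higher reduction potential and acts as the cathode, so E°_cell = -0.13 − (-0.26) = 0.13 V.
Balancing electrons gives n = 2; the reaction quotient is Q = [Ni²⁺]/[Pb²⁺] = 0.0200.
At 25 °C, E = E° − (0.0592/n) log Q = 0.13 − (0.0592/2)(-1.699) = 0.130 + 0.050 = 0.180 V.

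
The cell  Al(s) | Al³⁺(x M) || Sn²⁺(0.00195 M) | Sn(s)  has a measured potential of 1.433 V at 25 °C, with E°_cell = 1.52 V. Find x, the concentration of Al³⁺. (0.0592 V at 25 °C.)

From the Nernst equation, log Q = n(E° − E)/0.0592 = 6(1.52 − 1.433)/0.0592 = 8.818, so Q = 6.57 × 10^8.
With Q = [Al³⁺]^2/[Sn²⁺]^3 and the known concentrations, [Al³⁺]^2 in the numerator gives [Al³⁺] = 2.2 M.

2.2 M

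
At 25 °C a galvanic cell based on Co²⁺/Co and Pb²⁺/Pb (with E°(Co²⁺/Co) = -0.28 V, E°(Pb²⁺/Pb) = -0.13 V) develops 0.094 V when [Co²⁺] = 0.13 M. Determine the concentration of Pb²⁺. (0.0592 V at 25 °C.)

From the Nernst equation, log Q = n(E° − E)/0.0592 = 2(0.15 − 0.094)/0.0592 = 1.892, so Q = 78.0.
With Q = [Co²⁺]/[Pb²⁺] and the known concentrations, [Pb²⁺] in the denominator gives [Pb²⁺] = 0.0017 M.

0.0017 M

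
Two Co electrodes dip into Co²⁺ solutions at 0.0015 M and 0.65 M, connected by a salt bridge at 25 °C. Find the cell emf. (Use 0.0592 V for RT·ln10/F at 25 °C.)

0.078 V

Both half-cells are Co²⁺/Co, so E°_cell = 0. The concentrated side is the cathode; the cell reaction moves Co²⁺ from high to low concentration with n = 2.
Q = [Co²⁺]_dilute/[Co²⁺]_conc = 0.0015/0.65 = 0.00231.
E = 0 − (0.0592/2) log Q = −(0.0592/2)(-2.637) = 0.0781 V.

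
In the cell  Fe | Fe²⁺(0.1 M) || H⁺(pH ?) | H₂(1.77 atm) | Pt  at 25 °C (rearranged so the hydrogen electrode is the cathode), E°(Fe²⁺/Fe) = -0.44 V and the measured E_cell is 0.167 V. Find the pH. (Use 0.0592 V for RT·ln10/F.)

E°_cell = 0.44 V and n = 2.
log Q = n(E° − E)/0.0592 = 2×(0.44 − 0.167)/0.0592 = 9.223.
With Q = [Fe²⁺]·P(H₂) / [H⁺]^2, solving for [H⁺] gives log[H⁺] = -4.987, so pH = 4.99.

pH = 4.99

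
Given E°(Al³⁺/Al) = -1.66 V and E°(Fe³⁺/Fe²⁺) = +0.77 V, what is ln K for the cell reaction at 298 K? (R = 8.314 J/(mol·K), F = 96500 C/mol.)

ln K = 283.9

E°_cell = +0.77 − (-1.66) = 2.43 V, with n = 3 electrons transferred.
At equilibrium E = 0, so the Nernst equation gives ln K = nFE°/RT = (3)(96500)(2.43)/((8.314)(298)) = 283.94.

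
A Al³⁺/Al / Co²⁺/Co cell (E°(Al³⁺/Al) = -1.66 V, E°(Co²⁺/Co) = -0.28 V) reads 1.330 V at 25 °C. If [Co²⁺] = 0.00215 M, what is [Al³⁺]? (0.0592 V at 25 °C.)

0.034 M

From the Nernst equation, log Q = n(E° − E)/0.0592 = 6(1.38 − 1.330)/0.0592 = 5.068, so Q = 1.17 × 10^5.
With Q = [Al³⁺]^2/[Co²⁺]^3 and the known concentrations, [Al³⁺]^2 in the numerator gives [Al³⁺] = 0.034 M.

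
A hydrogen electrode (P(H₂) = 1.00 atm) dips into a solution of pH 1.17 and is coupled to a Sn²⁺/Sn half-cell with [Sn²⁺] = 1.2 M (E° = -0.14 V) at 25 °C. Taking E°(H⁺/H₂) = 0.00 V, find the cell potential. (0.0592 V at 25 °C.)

The hydrogen couple is the cathode, so E°_cell = 0.14 V; n = 2.
[H⁺] = 10^(−1.17) = 0.068 M, and Q = [Sn²⁺]·P(H₂) / [H⁺]^2 = 263.
E = E° − (0.0592/2) log Q = 0.14 − (0.0592/2)(2.419) = 0.068 V.

0.068 V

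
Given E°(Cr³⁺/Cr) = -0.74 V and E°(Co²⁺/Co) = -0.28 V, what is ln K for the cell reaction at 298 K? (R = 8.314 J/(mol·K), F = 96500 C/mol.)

ln K = 107.5

E°_cell = -0.28 − (-0.74) = 0.46 V, with n = 6 electrons transferred.
At equilibrium E = 0, so the Nernst equation gives ln K = nFE°/RT = (6)(96500)(0.46)/((8.314)(298)) = 107.50.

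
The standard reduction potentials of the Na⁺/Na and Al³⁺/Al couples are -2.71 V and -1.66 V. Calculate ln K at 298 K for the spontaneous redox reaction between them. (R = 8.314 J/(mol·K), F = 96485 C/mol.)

E°_cell = -1.66 − (-2.71) = 1.05 V, with n = 3 electrons transferred.
At equilibrium E = 0, so the Nernst equation gives ln K = nFE°/RT = (3)(96485)(1.05)/((8.314)(298)) = 122.67.

ln K = 122.7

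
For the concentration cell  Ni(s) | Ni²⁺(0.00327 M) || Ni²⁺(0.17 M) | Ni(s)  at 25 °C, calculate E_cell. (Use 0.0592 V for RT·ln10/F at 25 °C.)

0.051 V

Both half-cells are Ni²⁺/Ni, so E°_cell = 0. The concentrated side is the cathode; the cell reaction moves Ni²⁺ from high to low concentration with n = 2.
Q = [Ni²⁺]_dilute/[Ni²⁺]_conc = 0.00327/0.17 = 0.0192.
E = 0 − (0.0592/2) log Q = −(0.0592/2)(-1.716) = 0.0508 V.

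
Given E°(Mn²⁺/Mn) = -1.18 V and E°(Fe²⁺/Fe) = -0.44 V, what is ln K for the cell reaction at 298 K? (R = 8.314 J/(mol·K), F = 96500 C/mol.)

E°_cell = -0.44 − (-1.18) = 0.74 V, with n = 2 electrons transferred.
At equilibrium E = 0, so the Nernst equation gives ln K = nFE°/RT = (2)(96500)(0.74)/((8.314)(298)) = 57.65.

ln K = 57.6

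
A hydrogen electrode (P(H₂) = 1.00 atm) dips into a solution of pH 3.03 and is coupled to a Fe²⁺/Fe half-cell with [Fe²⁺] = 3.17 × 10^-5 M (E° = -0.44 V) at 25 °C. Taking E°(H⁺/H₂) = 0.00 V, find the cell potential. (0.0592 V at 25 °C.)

0.39 V

The hydrogen couple is the cathode, so E°_cell = 0.44 V; n = 2.
[H⁺] = 10^(−3.03) = 9.3 × 10^-4 M, and Q = [Fe²⁺]·P(H₂) / [H⁺]^2 = 36.4.
E = E° − (0.0592/2) log Q = 0.44 − (0.0592/2)(1.561) = 0.394 V.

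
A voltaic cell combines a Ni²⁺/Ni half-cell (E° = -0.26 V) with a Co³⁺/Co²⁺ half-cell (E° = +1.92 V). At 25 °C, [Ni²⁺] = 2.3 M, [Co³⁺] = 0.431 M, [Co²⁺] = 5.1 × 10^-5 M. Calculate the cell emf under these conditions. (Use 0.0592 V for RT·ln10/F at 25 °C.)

2.40 V

The Co³⁺/Co²⁺ couple has the higher reduction potential and acts as the cathode, so E°_cell = +1.92 − (-0.26) = 2.18 V.
Balancing electrons gives n = 2; the reaction quotient is Q = [Ni²⁺]·[Co²⁺]^2/[Co³⁺]^2 = 3.22 × 10^-8.
At 25 °C, E = E° − (0.0592/n) log Q = 2.18 − (0.0592/2)(-7.492) = 2.180 + 0.222 = 2.402 V.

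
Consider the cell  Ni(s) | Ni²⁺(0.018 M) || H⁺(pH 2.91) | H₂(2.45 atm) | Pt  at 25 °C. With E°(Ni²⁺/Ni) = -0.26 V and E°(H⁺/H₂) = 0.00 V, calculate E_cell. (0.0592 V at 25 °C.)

The hydrogen couple is the cathode, so E°_cell = 0.26 V; n = 2.
[H⁺] = 10^(−2.91) = 0.0012 M, and Q = [Ni²⁺]·P(H₂) / [H⁺]^2 = 2.91 × 10^4.
E = E° − (0.0592/2) log Q = 0.26 − (0.0592/2)(4.464) = 0.128 V.

0.13 V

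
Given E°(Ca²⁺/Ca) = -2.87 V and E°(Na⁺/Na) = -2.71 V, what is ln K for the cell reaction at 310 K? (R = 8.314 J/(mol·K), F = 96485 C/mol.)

ln K = 12.0

E°_cell = -2.71 − (-2.87) = 0.16 V, with n = 2 electrons transferred.
At equilibrium E = 0, so the Nernst equation gives ln K = nFE°/RT = (2)(96485)(0.16)/((8.314)(310)) = 11.98.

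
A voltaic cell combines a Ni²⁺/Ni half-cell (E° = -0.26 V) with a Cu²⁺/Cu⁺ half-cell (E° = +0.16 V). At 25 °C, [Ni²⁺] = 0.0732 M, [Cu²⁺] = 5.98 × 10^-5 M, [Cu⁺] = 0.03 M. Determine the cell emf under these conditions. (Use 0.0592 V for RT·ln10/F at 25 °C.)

The Cu²⁺/Cu⁺ couple has the higher reduction potential and acts as the cathode, so E°_cell = +0.16 − (-0.26) = 0.42 V.
Balancing electrons gives n = 2; the reaction quotient is Q = [Ni²⁺]·[Cu⁺]^2/[Cu²⁺]^2 = 1.84 × 10^4.
At 25 °C, E = E° − (0.0592/n) log Q = 0.42 − (0.0592/2)(4.265) = 0.420 − 0.126 = 0.294 V.

0.294 V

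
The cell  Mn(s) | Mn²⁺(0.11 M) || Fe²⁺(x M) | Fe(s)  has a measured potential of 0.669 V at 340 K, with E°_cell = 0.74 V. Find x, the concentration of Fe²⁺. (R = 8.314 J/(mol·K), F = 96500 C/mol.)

8.6 × 10^-4 M

From the Nernst equation, ln Q = nF(E° − E)/RT = 2×96500×(0.74 − 0.669)/(8.314×340) = 4.848, so Q = 127.
With Q = [Mn²⁺]/[Fe²⁺] and the known concentrations, [Fe²⁺] in the denominator gives [Fe²⁺] = 8.6 × 10^-4 M.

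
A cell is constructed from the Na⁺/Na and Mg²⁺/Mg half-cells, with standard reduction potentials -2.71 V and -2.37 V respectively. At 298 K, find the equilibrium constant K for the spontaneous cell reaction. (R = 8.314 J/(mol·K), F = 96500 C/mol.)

E°_cell = -2.37 − (-2.71) = 0.34 V, with n = 2 electrons transferred.
At equilibrium E = 0, so the Nernst equation gives ln K = nFE°/RT = (2)(96500)(0.34)/((8.314)(298)) = 26.49.
K = e^26.49 = 3.2 × 10^11.

3.2 × 10^11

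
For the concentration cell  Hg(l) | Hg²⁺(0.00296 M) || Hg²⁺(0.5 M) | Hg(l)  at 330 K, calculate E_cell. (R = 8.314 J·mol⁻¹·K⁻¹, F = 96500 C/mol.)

Both half-cells are Hg²⁺/Hg, so E°_cell = 0. The concentrated side is the cathode; the cell reaction moves Hg²⁺ from high to low concentration with n = 2.
Q = [Hg²⁺]_dilute/[Hg²⁺]_conc = 0.00296/0.5 = 0.00592.
E = 0 − (RT/nF) ln Q = −((8.314×330)/(2×96500))(-5.129) = 0.0729 V.

0.073 V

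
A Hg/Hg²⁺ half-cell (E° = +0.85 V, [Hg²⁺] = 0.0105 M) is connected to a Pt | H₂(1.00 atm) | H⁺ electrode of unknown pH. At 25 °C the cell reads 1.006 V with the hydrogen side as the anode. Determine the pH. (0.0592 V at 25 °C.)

pH = 3.62

E°_cell = 0.85 V and n = 2.
log Q = n(E° − E)/0.0592 = 2×(0.85 − 1.006)/0.0592 = -5.270.
With Q = [H⁺]^2 / ([Hg²⁺]·P(H₂)), solving for [H⁺] gives log[H⁺] = -3.625, so pH = 3.62.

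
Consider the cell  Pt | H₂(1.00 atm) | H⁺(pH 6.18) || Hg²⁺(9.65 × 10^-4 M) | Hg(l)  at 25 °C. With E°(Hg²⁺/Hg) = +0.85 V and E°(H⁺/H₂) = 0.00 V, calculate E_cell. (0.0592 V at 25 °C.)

The Hg²⁺/Hg couple is the cathode, so E°_cell = 0.85 V; n = 2.
[H⁺] = 10^(−6.18) = 6.6 × 10^-7 M, and Q = [H⁺]^2 / ([Hg²⁺]·P(H₂)) = 4.52 × 10^-10.
E = E° − (0.0592/2) log Q = 0.85 − (0.0592/2)(-9.345) = 1.127 V.

1.13 V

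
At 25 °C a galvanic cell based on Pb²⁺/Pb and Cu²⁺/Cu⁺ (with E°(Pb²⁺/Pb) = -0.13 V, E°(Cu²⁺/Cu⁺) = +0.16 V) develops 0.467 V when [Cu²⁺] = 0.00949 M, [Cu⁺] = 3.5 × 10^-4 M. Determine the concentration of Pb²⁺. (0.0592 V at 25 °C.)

From the Nernst equation, log Q = n(E° − E)/0.0592 = 2(0.29 − 0.467)/0.0592 = -5.980, so Q = 1.05 × 10^-6.
With Q = [Pb²⁺]·[Cu⁺]^2/[Cu²⁺]^2 and the known concentrations, [Pb²⁺] in the numerator gives [Pb²⁺] = 7.7 × 10^-4 M.

7.7 × 10^-4 M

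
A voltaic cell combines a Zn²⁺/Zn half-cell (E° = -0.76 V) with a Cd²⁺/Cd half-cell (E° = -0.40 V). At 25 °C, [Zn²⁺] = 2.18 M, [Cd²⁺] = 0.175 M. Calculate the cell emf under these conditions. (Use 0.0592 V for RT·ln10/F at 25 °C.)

0.328 V

The Cd²⁺/Cd couple has the higher reduction potential and acts as the cathode, so E°_cell = -0.40 − (-0.76) = 0.36 V.
Balancing electrons gives n = 2; the reaction quotient is Q = [Zn²⁺]/[Cd²⁺] = 12.5.
At 25 °C, E = E° − (0.0592/n) log Q = 0.36 − (0.0592/2)(1.095) = 0.360 − 0.032 = 0.328 V.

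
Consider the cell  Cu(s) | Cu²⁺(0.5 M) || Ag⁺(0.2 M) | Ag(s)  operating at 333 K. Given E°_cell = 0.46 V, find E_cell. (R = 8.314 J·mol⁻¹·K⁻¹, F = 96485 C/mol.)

Balancing electrons gives n = 2; the reaction quotient is Q = [Cu²⁺]/[Ag⁺]^2 = 12.5.
E = E° − (RT/nF) ln Q = 0.46 − (8.314×333)/(2×96485) × (2.526) = 0.460 − 0.036 = 0.424 V.

0.424 V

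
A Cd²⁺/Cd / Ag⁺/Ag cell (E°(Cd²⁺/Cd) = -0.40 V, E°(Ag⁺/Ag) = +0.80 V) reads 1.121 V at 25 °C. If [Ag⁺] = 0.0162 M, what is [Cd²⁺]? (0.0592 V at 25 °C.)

From the Nernst equation, log Q = n(E° − E)/0.0592 = 2(1.20 − 1.121)/0.0592 = 2.669, so Q = 467.
With Q = [Cd²⁺]/[Ag⁺]^2 and the known concentrations, [Cd²⁺] in the numerator gives [Cd²⁺] = 0.12 M.

0.12 M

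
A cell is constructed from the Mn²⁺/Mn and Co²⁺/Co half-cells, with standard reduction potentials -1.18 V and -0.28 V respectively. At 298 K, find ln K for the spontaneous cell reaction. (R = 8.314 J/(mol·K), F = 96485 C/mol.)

ln K = 70.1

E°_cell = -0.28 − (-1.18) = 0.90 V, with n = 2 electrons transferred.
At equilibrium E = 0, so the Nernst equation gives ln K = nFE°/RT = (2)(96485)(0.90)/((8.314)(298)) = 70.10.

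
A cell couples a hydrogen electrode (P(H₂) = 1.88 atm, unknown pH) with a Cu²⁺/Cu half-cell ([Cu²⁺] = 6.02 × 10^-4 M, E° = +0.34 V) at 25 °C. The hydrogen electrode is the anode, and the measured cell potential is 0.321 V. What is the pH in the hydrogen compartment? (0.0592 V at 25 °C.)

pH = 1.15

E°_cell = 0.34 V and n = 2.
log Q = n(E° − E)/0.0592 = 2×(0.34 − 0.321)/0.0592 = 0.642.
With Q = [H⁺]^2 / ([Cu²⁺]·P(H₂)), solving for [H⁺] gives log[H⁺] = -1.152, so pH = 1.15.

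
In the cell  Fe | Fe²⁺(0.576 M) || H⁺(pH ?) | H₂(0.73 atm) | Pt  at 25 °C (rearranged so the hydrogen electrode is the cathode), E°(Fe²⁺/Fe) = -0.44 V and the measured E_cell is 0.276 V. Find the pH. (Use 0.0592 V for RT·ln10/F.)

E°_cell = 0.44 V and n = 2.
log Q = n(E° − E)/0.0592 = 2×(0.44 − 0.276)/0.0592 = 5.541.
With Q = [Fe²⁺]·P(H₂) / [H⁺]^2, solving for [H⁺] gives log[H⁺] = -2.958, so pH = 2.96.

pH = 2.96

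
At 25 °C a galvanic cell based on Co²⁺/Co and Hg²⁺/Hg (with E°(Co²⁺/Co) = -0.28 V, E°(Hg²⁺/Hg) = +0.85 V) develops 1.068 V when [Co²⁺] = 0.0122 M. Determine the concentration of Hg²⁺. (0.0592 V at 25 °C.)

From the Nernst equation, log Q = n(E° − E)/0.0592 = 2(1.13 − 1.068)/0.0592 = 2.095, so Q = 124.
With Q = [Co²⁺]/[Hg²⁺] and the known concentrations, [Hg²⁺] in the denominator gives [Hg²⁺] = 9.8 × 10^-5 M.

9.8 × 10^-5 M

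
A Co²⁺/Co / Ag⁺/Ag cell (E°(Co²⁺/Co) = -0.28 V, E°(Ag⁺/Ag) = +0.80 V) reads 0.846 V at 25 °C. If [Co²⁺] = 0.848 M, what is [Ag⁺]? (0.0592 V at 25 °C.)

From the Nernst equation, log Q = n(E° − E)/0.0592 = 2(1.08 − 0.846)/0.0592 = 7.905, so Q = 8.04 × 10^7.
With Q = [Co²⁺]/[Ag⁺]^2 and the known concentrations, [Ag⁺]^2 in the denominator gives [Ag⁺] = 1 × 10^-4 M.

1 × 10^-4 M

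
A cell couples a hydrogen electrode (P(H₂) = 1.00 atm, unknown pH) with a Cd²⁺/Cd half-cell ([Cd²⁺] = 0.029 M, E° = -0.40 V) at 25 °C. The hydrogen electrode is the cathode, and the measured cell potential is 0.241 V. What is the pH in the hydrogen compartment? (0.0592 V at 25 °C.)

pH = 3.45

E°_cell = 0.40 V and n = 2.
log Q = n(E° − E)/0.0592 = 2×(0.40 − 0.241)/0.0592 = 5.372.
With Q = [Cd²⁺]·P(H₂) / [H⁺]^2, solving for [H⁺] gives log[H⁺] = -3.455, so pH = 3.45.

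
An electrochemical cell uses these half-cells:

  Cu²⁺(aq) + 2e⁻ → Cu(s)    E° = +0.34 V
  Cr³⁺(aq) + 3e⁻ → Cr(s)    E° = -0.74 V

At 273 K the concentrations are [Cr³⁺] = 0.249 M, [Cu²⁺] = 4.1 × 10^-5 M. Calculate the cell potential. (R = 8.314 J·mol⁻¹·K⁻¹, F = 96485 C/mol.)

0.972 V

The Cu²⁺/Cu couple has the higher reduction potential and acts as the cathode, so E°_cell = +0.34 − (-0.74) = 1.08 V.
Balancing electrons gives n = 6; the reaction quotient is Q = [Cr³⁺]^2/[Cu²⁺]^3 = 9 × 10^11.
E = E° − (RT/nF) ln Q = 1.08 − (8.314×273)/(6×96485) × (27.525) = 1.080 − 0.108 = 0.972 V.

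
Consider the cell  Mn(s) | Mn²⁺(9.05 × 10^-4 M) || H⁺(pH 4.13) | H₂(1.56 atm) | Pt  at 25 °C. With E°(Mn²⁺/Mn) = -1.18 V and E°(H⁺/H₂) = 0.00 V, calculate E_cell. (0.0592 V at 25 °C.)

1.02 V

The hydrogen couple is the cathode, so E°_cell = 1.18 V; n = 2.
[H⁺] = 10^(−4.13) = 7.4 × 10^-5 M, and Q = [Mn²⁺]·P(H₂) / [H⁺]^2 = 2.57 × 10^5.
E = E° − (0.0592/2) log Q = 1.18 − (0.0592/2)(5.410) = 1.020 V.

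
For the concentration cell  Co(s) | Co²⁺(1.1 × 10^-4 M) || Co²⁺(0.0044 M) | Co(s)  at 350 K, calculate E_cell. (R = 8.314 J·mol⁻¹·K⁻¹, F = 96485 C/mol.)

Both half-cells are Co²⁺/Co, so E°_cell = 0. The concentrated side is the cathode; the cell reaction moves Co²⁺ from high to low concentration with n = 2.
Q = [Co²⁺]_dilute/[Co²⁺]_conc = 1.1 × 10^-4/0.0044 = 0.0250.
E = 0 − (RT/nF) ln Q = −((8.314×350)/(2×96485))(-3.689) = 0.0556 V.

0.056 V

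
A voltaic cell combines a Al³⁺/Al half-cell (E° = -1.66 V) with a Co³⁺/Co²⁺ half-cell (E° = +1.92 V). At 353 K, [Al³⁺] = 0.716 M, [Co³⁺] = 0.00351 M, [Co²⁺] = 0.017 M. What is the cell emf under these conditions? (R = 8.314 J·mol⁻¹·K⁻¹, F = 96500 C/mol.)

The Co³⁺/Co²⁺ couple has the higher reduction potential and acts as the cathode, so E°_cell = +1.92 − (-1.66) = 3.58 V.
Balancing electrons gives n = 3; the reaction quotient is Q = [Al³⁺]·[Co²⁺]^3/[Co³⁺]^3 = 81.3.
E = E° − (RT/nF) ln Q = 3.58 − (8.314×353)/(3×96500) × (4.399) = 3.580 − 0.045 = 3.535 V.

3.54 V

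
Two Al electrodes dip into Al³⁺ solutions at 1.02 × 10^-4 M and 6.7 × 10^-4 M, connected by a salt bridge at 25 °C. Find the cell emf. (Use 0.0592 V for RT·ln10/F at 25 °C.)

0.016 V

Both half-cells are Al³⁺/Al, so E°_cell = 0. The concentrated side is the cathode; the cell reaction moves Al³⁺ from high to low concentration with n = 3.
Q = [Al³⁺]_dilute/[Al³⁺]_conc = 1.02 × 10^-4/6.7 × 10^-4 = 0.152.
E = 0 − (0.0592/3) log Q = −(0.0592/3)(-0.817) = 0.0161 V.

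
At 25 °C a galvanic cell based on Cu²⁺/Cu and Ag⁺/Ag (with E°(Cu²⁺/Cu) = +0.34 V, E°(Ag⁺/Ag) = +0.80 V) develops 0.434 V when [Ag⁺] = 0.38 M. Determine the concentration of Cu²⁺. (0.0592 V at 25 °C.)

1.1 M

From the Nernst equation, log Q = n(E° − E)/0.0592 = 2(0.46 − 0.434)/0.0592 = 0.878, so Q = 7.56.
With Q = [Cu²⁺]/[Ag⁺]^2 and the known concentrations, [Cu²⁺] in the numerator gives [Cu²⁺] = 1.1 M.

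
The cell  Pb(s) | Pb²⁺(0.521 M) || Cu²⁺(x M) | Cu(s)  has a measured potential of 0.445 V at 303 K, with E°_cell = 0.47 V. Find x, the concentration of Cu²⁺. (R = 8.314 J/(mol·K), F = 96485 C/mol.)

0.077 M

From the Nernst equation, ln Q = nF(E° − E)/RT = 2×96485×(0.47 − 0.445)/(8.314×303) = 1.915, so Q = 6.79.
With Q = [Pb²⁺]/[Cu²⁺] and the known concentrations, [Cu²⁺] in the denominator gives [Cu²⁺] = 0.077 M.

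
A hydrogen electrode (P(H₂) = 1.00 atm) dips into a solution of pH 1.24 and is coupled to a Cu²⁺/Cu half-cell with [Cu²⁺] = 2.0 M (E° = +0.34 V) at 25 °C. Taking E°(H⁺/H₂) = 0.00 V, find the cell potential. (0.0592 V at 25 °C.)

0.42 V

The Cu²⁺/Cu couple is the cathode, so E°_cell = 0.34 V; n = 2.
[H⁺] = 10^(−1.24) = 0.058 M, and Q = [H⁺]^2 / ([Cu²⁺]·P(H₂)) = 0.00166.
E = E° − (0.0592/2) log Q = 0.34 − (0.0592/2)(-2.781) = 0.422 V.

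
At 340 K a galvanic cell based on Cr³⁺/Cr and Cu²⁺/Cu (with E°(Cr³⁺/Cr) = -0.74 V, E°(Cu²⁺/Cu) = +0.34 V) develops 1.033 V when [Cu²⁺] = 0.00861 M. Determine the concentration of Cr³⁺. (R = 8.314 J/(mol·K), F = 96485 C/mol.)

From the Nernst equation, ln Q = nF(E° − E)/RT = 6×96485×(1.08 − 1.033)/(8.314×340) = 9.625, so Q = 1.51 × 10^4.
With Q = [Cr³⁺]^2/[Cu²⁺]^3 and the known concentrations, [Cr³⁺]^2 in the numerator gives [Cr³⁺] = 0.098 M.

0.098 M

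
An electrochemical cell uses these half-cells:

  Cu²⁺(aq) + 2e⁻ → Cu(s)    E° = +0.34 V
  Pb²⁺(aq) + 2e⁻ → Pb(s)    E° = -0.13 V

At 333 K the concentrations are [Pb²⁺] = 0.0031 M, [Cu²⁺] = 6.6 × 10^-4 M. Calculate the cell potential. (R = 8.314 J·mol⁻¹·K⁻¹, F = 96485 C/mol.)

0.448 V

The Cu²⁺/Cu couple has the higher reduction potential and acts as the cathode, so E°_cell = +0.34 − (-0.13) = 0.47 V.
Balancing electrons gives n = 2; the reaction quotient is Q = [Pb²⁺]/[Cu²⁺] = 4.70.
E = E° − (RT/nF) ln Q = 0.47 − (8.314×333)/(2×96485) × (1.547) = 0.470 − 0.022 = 0.448 V.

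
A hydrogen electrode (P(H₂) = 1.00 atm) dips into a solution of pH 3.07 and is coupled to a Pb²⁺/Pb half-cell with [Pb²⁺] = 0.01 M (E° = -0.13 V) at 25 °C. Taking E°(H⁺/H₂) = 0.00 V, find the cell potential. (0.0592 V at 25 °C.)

The hydrogen couple is the cathode, so E°_cell = 0.13 V; n = 2.
[H⁺] = 10^(−3.07) = 8.5 × 10^-4 M, and Q = [Pb²⁺]·P(H₂) / [H⁺]^2 = 1.38 × 10^4.
E = E° − (0.0592/2) log Q = 0.13 − (0.0592/2)(4.140) = 0.007 V.

0.007 V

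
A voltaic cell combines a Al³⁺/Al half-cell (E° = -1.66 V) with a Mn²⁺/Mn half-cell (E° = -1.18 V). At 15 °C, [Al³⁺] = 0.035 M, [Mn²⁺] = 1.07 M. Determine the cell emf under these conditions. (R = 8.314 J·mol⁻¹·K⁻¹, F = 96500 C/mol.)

0.509 V

The Mn²⁺/Mn couple has the higher reduction potential and acts as the cathode, so E°_cell = -1.18 − (-1.66) = 0.48 V.
Balancing electrons gives n = 6; the reaction quotient is Q = [Al³⁺]^2/[Mn²⁺]^3 = 0.00100.
E = E° − (RT/nF) ln Q = 0.48 − (8.314×288)/(6×96500) × (-6.908) = 0.480 + 0.029 = 0.509 V.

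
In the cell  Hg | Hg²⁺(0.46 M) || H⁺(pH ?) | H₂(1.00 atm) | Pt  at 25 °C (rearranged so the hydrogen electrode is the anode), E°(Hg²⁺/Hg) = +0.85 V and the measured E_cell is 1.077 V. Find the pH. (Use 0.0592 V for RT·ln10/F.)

pH = 4.00

E°_cell = 0.85 V and n = 2.
log Q = n(E° − E)/0.0592 = 2×(0.85 − 1.077)/0.0592 = -7.669.
With Q = [H⁺]^2 / ([Hg²⁺]·P(H₂)), solving for [H⁺] gives log[H⁺] = -4.003, so pH = 4.00.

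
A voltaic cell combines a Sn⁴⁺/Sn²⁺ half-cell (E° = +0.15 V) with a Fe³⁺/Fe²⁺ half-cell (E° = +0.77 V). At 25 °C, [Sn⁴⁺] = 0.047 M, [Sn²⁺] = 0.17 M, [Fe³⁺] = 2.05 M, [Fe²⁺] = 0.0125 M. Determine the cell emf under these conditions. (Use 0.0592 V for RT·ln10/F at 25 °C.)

0.768 V

The Fe³⁺/Fe²⁺ couple has the higher reduction potential and acts as the cathode, so E°_cell = +0.77 − (+0.15) = 0.62 V.
Balancing electrons gives n = 2; the reaction quotient is Q = [Sn⁴⁺]·[Fe²⁺]^2/([Sn²⁺]·[Fe³⁺]^2) = 1.03 × 10^-5.
At 25 °C, E = E° − (0.0592/n) log Q = 0.62 − (0.0592/2)(-4.988) = 0.620 + 0.148 = 0.768 V.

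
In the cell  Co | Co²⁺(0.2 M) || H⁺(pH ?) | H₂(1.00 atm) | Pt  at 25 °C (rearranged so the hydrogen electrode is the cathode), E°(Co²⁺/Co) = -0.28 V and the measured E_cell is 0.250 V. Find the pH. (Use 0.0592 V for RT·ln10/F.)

pH = 0.86

E°_cell = 0.28 V and n = 2.
log Q = n(E° − E)/0.0592 = 2×(0.28 − 0.250)/0.0592 = 1.014.
With Q = [Co²⁺]·P(H₂) / [H⁺]^2, solving for [H⁺] gives log[H⁺] = -0.856, so pH = 0.86.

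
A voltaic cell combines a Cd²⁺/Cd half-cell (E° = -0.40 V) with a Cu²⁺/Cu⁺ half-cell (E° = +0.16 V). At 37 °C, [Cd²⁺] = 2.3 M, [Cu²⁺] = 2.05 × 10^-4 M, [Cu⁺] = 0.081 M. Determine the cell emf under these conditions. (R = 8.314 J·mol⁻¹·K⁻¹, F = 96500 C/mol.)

0.389 V

The Cu²⁺/Cu⁺ couple has the higher reduction potential and acts as the cathode, so E°_cell = +0.16 − (-0.40) = 0.56 V.
Balancing electrons gives n = 2; the reaction quotient is Q = [Cd²⁺]·[Cu⁺]^2/[Cu²⁺]^2 = 3.59 × 10^5.
E = E° − (RT/nF) ln Q = 0.56 − (8.314×310)/(2×96500) × (12.791) = 0.560 − 0.171 = 0.389 V.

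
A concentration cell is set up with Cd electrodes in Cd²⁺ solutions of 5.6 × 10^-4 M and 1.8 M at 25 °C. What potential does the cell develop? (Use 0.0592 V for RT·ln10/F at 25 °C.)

0.10 V

Both half-cells are Cd²⁺/Cd, so E°_cell = 0. The concentrated side is the cathode; the cell reaction moves Cd²⁺ from high to low concentration with n = 2.
Q = [Cd²⁺]_dilute/[Cd²⁺]_conc = 5.6 × 10^-4/1.8 = 3.11 × 10^-4.
E = 0 − (0.0592/2) log Q = −(0.0592/2)(-3.507) = 0.1038 V.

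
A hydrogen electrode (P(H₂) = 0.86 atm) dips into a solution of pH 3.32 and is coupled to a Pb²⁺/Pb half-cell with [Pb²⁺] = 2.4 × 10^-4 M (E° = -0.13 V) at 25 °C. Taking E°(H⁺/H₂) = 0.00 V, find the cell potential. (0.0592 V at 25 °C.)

0.043 V

The hydrogen couple is the cathode, so E°_cell = 0.13 V; n = 2.
[H⁺] = 10^(−3.32) = 4.8 × 10^-4 M, and Q = [Pb²⁺]·P(H₂) / [H⁺]^2 = 901.
E = E° − (0.0592/2) log Q = 0.13 − (0.0592/2)(2.955) = 0.043 V.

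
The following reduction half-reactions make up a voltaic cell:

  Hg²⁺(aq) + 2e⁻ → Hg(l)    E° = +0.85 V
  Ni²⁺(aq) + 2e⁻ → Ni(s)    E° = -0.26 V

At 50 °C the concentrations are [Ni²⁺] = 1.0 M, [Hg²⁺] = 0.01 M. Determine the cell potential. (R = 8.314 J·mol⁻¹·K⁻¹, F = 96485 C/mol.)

The Hg²⁺/Hg couple has the higher reduction potential and acts as the cathode, so E°_cell = +0.85 − (-0.26) = 1.11 V.
Balancing electrons gives n = 2; the reaction quotient is Q = [Ni²⁺]/[Hg²⁺] = 100.
E = E° − (RT/nF) ln Q = 1.11 − (8.314×323)/(2×96485) × (4.605) = 1.110 − 0.064 = 1.046 V.

1.05 V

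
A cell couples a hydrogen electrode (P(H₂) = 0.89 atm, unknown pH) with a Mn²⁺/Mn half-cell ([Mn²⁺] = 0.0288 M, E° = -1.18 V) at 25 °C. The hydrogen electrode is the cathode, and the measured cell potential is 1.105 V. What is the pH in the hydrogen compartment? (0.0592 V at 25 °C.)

E°_cell = 1.18 V and n = 2.
log Q = n(E° − E)/0.0592 = 2×(1.18 − 1.105)/0.0592 = 2.534.
With Q = [Mn²⁺]·P(H₂) / [H⁺]^2, solving for [H⁺] gives log[H⁺] = -2.063, so pH = 2.06.

pH = 2.06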